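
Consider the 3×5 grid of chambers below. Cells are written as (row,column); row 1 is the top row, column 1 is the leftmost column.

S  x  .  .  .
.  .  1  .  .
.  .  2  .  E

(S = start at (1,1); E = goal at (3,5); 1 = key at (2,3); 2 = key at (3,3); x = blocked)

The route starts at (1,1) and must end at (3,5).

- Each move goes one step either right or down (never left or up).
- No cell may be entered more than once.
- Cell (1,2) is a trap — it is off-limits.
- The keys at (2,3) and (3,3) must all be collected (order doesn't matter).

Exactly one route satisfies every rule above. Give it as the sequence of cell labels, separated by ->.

(1,1) -> (2,1) -> (2,2) -> (2,3) -> (3,3) -> (3,4) -> (3,5)

Moves only go right or down, so the column and row indices never decrease.
Route from (1,1): down 1 to (2,1), right 2 to (2,3), down 1 to (3,3), right 2 to (3,5) — 6 moves in all.
Check: all required cells visited.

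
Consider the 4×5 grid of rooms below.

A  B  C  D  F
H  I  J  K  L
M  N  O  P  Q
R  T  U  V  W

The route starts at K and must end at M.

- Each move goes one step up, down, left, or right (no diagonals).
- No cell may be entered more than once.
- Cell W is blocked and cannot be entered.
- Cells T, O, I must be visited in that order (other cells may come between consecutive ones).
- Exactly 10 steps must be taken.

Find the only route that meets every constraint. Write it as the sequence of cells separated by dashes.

The waypoints must appear in the order T, O, I, with no cell reused.
Route from K: 2× down (reaching V), 2× left (reaching T), up to N, right to O, up to J, 2× left (reaching H), down to M — 10 moves in all.
Check: order respected (T at step 4, O at step 6, I at step 8); 10 moves as required.

K - P - V - U - T - N - O - J - I - H - M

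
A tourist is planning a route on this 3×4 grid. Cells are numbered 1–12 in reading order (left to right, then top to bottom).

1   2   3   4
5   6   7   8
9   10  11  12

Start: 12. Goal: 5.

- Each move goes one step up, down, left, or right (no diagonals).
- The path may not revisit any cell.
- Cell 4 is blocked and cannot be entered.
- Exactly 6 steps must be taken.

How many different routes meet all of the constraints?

Need simple routes of exactly 6 moves from 12 to 5 (Manhattan distance 4, so 1 moves are spent on a detour and 1 undoing it).
Branch systematically from the start, pruning whenever the remaining move budget drops below the Manhattan distance to 5 or differs from it in parity. Grouping the completions by first move — via 8: 6; via 11: 5 — and summing: 6 + 5 = 11.
That gives 11 routes.

11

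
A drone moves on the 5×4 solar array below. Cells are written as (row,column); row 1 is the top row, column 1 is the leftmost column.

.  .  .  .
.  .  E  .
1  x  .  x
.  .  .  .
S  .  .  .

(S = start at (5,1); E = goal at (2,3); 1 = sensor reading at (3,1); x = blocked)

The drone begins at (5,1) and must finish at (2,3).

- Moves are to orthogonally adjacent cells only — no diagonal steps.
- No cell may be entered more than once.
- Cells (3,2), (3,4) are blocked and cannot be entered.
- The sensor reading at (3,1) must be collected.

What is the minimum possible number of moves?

5

Any route passes through (3,1) somewhere between (5,1) and (2,3). Summing Manhattan distances along the two legs ((5,1) → (3,1) → (2,3)) gives a lower bound of 2 + 3 = 5 moves.
A route of 5 moves achieves this: (5,1) → (4,1) → (3,1) → (2,1) → (2,2) → (2,3).
Since 5 matches the lower bound, it is optimal.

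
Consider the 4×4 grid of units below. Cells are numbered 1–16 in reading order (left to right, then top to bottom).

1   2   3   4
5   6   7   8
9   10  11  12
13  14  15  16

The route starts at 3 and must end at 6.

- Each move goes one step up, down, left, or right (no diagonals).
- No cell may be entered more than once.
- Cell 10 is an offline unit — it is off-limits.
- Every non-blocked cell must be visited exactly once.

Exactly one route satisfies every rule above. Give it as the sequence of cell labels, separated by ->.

3 -> 4 -> 8 -> 7 -> 11 -> 12 -> 16 -> 15 -> 14 -> 13 -> 9 -> 5 -> 1 -> 2 -> 6

Need to visit all 15 open cells exactly once, starting at 3 and ending at 6.
Route from 3: right to 4, down to 8, left to 7, down to 11, right to 12, down to 16, 3× left (reaching 13), 3× up (reaching 1), right to 2, down to 6 — 14 moves in all.
Check: all 15 open cells covered.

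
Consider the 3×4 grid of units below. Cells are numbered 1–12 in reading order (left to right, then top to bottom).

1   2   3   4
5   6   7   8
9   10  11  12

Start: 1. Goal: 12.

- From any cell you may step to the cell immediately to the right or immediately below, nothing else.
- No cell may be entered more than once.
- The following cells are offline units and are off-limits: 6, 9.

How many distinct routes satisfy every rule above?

3

A right/down-only route from 1 to 12 makes exactly 2 down-moves and 3 right-moves in some order.
With no other constraints that would be C(5,2) = 10 routes.
Subtract routes through each blocked cell (inclusion–exclusion for overlaps): − through 6: 6 − through 9: 1 → 3.
That gives 3 routes.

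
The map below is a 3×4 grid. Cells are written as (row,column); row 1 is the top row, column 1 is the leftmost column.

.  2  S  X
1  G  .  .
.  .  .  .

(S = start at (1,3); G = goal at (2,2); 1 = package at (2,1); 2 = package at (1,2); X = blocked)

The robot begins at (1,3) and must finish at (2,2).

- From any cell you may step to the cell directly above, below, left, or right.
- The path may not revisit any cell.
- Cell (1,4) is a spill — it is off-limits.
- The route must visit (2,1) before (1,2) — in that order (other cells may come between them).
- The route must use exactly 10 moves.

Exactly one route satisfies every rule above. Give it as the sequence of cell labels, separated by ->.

(1,3) -> (2,3) -> (2,4) -> (3,4) -> (3,3) -> (3,2) -> (3,1) -> (2,1) -> (1,1) -> (1,2) -> (2,2)

The waypoints must appear in the order (2,1), (1,2), with no cell reused.
Route from (1,3): down 1 to (2,3), right 1 to (2,4), down 1 to (3,4), left 3 to (3,1), up 2 to (1,1), right 1 to (1,2), down 1 to (2,2) — 10 moves in all.
Check: order respected (1 at step 7, 2 at step 9); 10 moves as required.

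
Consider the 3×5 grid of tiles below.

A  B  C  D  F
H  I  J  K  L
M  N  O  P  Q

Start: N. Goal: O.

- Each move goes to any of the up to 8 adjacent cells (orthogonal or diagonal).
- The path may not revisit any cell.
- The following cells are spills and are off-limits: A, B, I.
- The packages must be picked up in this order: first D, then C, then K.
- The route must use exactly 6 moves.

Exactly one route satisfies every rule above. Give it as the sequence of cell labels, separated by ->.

The waypoints must appear in the order D, C, K, with no cell reused.
Route from N: up-right 2 to D, left 1 to C, down-right 1 to K, down 1 to P, left 1 to O — 6 moves in all.
Check: order respected (D at step 2, C at step 3, K at step 4); 6 moves as required.

N -> J -> D -> C -> K -> P -> O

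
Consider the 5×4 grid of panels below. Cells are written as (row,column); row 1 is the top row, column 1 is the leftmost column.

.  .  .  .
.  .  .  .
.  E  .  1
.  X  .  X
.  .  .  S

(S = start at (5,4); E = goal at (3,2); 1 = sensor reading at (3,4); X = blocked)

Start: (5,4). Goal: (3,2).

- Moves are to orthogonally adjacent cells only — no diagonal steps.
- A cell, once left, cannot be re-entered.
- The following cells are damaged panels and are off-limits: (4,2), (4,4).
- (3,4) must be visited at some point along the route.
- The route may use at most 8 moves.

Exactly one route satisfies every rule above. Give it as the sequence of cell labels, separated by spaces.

The 8-move cap with required stops at (3,4) leaves no slack for detours.
Route from (5,4): left 1 to (5,3), up 2 to (3,3), right 1 to (3,4), up 1 to (2,4), left 2 to (2,2), down 1 to (3,2) — 8 moves in all.
Check: all required cells visited; 8 ≤ 8 moves.

(5,4) (5,3) (4,3) (3,3) (3,4) (2,4) (2,3) (2,2) (3,2)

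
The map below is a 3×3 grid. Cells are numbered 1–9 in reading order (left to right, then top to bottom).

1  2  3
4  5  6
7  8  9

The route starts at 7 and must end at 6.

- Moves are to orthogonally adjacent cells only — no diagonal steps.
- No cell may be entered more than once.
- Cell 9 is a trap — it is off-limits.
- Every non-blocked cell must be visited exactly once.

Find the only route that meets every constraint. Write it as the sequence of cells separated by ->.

7 -> 8 -> 5 -> 4 -> 1 -> 2 -> 3 -> 6

Need to visit all 8 open cells exactly once, starting at 7 and ending at 6.
Cell 3 has only two open neighbours (6 and 2), so the path must pass straight through it: one of those is the cell it's entered from and the other is where it exits.
Route from 7: right to 8, up to 5, left to 4, up to 1, 2× right (reaching 3), down to 6 — 7 moves in all.
Check: all 8 open cells covered.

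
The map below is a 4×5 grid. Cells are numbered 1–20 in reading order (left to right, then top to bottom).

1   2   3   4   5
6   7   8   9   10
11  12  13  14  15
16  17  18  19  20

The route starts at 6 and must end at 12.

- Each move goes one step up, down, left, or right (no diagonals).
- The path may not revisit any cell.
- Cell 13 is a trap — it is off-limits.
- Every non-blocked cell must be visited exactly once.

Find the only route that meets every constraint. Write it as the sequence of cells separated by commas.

Need to visit all 19 open cells exactly once, starting at 6 and ending at 12.
Cell 1 has only two open neighbours (6 and 2), so the path must pass straight through it: one of those is the cell it's entered from and the other is where it exits.
Route from 6: up to 1, right to 2, down to 7, right to 8, up to 3, 2× right (reaching 5), down to 10, left to 9, down to 14, right to 15, down to 20, 4× left (reaching 16), up to 11, right to 12 — 18 moves in all.
Check: all 19 open cells covered.

6, 1, 2, 7, 8, 3, 4, 5, 10, 9, 14, 15, 20, 19, 18, 17, 16, 11, 12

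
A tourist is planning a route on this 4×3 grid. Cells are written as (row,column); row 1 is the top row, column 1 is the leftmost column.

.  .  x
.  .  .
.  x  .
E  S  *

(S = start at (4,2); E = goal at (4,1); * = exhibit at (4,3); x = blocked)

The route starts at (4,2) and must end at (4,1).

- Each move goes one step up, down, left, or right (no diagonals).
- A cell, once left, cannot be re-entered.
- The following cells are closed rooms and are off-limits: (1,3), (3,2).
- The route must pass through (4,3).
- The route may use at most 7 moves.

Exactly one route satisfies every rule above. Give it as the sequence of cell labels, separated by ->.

(4,2) -> (4,3) -> (3,3) -> (2,3) -> (2,2) -> (2,1) -> (3,1) -> (4,1)

The 7-move cap with required stops at (4,3) leaves no slack for detours.
Route from (4,2): right 1 to (4,3), up 2 to (2,3), left 2 to (2,1), down 2 to (4,1) — 7 moves in all.
Check: all required cells visited; 7 ≤ 7 moves.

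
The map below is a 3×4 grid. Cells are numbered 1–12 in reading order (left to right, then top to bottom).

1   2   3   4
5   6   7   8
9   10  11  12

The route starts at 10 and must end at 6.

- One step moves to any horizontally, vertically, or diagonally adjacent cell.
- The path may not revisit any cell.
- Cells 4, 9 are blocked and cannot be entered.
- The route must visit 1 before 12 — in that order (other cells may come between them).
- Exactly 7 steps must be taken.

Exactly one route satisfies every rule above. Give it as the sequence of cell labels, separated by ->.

10 -> 5 -> 1 -> 2 -> 7 -> 12 -> 11 -> 6

The waypoints must appear in the order 1, 12, with no cell reused.
Route from 10: up-left 1 to 5, up 1 to 1, right 1 to 2, down-right 2 to 12, left 1 to 11, up-left 1 to 6 — 7 moves in all.
Check: order respected (1 at step 2, 12 at step 5); 7 moves as required.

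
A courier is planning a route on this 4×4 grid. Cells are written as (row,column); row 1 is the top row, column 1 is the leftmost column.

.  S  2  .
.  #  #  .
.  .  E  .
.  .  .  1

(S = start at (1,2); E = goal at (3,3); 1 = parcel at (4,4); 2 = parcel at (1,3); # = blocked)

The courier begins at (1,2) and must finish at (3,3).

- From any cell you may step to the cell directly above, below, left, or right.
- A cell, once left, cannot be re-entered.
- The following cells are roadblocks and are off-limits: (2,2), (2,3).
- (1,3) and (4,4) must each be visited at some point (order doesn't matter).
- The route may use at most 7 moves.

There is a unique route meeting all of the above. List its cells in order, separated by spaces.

The 7-move cap with required stops at (1,3), (4,4) leaves no slack for detours.
Route from (1,2): 2× right (reaching (1,4)), 3× down (reaching (4,4)), left to (4,3), up to (3,3) — 7 moves in all.
Check: all required cells visited; 7 ≤ 7 moves.

(1,2) (1,3) (1,4) (2,4) (3,4) (4,4) (4,3) (3,3)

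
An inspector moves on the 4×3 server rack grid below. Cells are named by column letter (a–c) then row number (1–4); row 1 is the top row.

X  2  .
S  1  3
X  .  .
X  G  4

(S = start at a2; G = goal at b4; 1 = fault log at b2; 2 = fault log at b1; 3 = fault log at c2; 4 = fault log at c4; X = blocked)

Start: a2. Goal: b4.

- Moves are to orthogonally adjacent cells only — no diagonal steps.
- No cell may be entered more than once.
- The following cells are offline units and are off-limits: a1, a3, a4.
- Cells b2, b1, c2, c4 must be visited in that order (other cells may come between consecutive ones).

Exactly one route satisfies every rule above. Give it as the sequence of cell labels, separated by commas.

The waypoints must appear in the order b2, b1, c2, c4, with no cell reused.
Route from a2: right to b2, up to b1, right to c1, 3× down (reaching c4), left to b4 — 7 moves in all.
Check: order respected (1 at step 1, 2 at step 2, 3 at step 4, 4 at step 6).

a2, b2, b1, c1, c2, c3, c4, b4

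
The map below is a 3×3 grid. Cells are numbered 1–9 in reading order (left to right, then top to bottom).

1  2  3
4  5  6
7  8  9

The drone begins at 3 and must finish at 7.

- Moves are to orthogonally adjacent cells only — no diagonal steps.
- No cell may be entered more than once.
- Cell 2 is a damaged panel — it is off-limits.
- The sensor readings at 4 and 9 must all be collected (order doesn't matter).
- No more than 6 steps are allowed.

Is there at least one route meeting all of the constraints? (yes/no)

One route that works: 3 → 6 → 9 → 8 → 5 → 4 → 7.

yes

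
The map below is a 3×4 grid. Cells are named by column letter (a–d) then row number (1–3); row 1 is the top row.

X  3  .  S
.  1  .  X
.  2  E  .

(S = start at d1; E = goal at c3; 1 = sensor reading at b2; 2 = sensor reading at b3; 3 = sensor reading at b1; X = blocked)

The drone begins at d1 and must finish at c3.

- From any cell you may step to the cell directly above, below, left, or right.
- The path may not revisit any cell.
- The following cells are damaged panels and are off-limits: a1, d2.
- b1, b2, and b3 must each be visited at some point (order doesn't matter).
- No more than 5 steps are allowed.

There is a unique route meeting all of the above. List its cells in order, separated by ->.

d1 -> c1 -> b1 -> b2 -> b3 -> c3

The 5-move cap with required stops at b1, b2, b3 leaves no slack for detours.
Route from d1: left 2 to b1, down 2 to b3, right 1 to c3 — 5 moves in all.
Check: all required cells visited; 5 ≤ 5 moves.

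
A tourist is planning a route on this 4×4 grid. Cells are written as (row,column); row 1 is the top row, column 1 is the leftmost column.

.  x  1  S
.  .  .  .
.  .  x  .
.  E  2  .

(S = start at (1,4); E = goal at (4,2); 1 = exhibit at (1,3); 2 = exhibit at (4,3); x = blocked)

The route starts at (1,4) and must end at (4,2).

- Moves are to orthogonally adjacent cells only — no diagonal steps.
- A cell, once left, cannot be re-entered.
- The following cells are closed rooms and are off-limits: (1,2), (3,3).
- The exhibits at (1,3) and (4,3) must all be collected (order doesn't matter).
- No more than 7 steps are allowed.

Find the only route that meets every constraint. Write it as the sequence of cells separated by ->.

The budget equals the shortest possible length, so every move has to be on a shortest route through the required cells.
Route from (1,4): left 1 to (1,3), down 1 to (2,3), right 1 to (2,4), down 2 to (4,4), left 2 to (4,2) — 7 moves in all.
Check: all required cells visited; 7 ≤ 7 moves.

(1,4) -> (1,3) -> (2,3) -> (2,4) -> (3,4) -> (4,4) -> (4,3) -> (4,2)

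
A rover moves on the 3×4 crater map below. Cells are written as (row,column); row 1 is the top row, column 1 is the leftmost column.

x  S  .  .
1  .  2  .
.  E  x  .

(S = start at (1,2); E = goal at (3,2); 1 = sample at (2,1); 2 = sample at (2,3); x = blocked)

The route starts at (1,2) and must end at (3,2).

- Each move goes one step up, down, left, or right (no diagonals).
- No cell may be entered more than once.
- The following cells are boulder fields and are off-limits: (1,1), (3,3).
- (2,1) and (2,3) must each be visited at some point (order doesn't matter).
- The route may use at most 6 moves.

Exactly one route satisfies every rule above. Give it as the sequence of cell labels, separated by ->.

The 6-move cap with required stops at (2,1), (2,3) leaves no slack for detours.
Route from (1,2): right 1 to (1,3), down 1 to (2,3), left 2 to (2,1), down 1 to (3,1), right 1 to (3,2) — 6 moves in all.
Check: all required cells visited; 6 ≤ 6 moves.

(1,2) -> (1,3) -> (2,3) -> (2,2) -> (2,1) -> (3,1) -> (3,2)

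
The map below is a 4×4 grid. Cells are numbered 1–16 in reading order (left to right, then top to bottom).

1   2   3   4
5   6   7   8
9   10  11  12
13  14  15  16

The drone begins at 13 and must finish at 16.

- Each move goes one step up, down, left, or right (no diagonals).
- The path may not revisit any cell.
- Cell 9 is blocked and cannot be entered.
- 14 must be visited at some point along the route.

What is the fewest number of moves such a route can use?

3

Any route passes through 14 somewhere between 13 and 16. Summing Manhattan distances along the two legs (13 → 14 → 16) gives a lower bound of 1 + 2 = 3 moves.
A route of 3 moves achieves this: 13 → 14 → 15 → 16.
Since 3 matches the lower bound, it is optimal.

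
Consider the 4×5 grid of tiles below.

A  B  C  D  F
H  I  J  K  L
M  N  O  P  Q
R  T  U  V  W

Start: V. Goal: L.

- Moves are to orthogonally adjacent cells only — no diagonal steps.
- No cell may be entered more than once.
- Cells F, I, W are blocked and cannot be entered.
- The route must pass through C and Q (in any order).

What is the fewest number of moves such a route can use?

Any route passes through C and Q in some order between V and L. Summing Manhattan distances along each leg and taking the cheapest ordering (V → C → Q → L) gives a lower bound of 4 + 4 + 1 = 9 moves.
A route of 9 moves achieves this: V → U → O → J → C → D → K → P → Q → L.
Since 9 matches the lower bound, it is optimal.

9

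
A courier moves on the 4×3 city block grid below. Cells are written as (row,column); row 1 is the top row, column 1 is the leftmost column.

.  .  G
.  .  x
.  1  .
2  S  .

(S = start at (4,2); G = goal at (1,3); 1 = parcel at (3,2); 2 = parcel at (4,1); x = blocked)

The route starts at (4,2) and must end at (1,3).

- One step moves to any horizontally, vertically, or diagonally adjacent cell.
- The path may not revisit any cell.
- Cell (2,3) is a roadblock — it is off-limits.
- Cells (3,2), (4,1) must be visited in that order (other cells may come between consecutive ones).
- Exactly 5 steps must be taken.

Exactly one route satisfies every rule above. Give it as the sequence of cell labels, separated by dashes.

The waypoints must appear in the order (3,2), (4,1), with no cell reused.
Route from (4,2): up 1 to (3,2), down-left 1 to (4,1), up 1 to (3,1), up-right 2 to (1,3) — 5 moves in all.
Check: order respected (1 at step 1, 2 at step 2); 5 moves as required.

(4,2) - (3,2) - (4,1) - (3,1) - (2,2) - (1,3)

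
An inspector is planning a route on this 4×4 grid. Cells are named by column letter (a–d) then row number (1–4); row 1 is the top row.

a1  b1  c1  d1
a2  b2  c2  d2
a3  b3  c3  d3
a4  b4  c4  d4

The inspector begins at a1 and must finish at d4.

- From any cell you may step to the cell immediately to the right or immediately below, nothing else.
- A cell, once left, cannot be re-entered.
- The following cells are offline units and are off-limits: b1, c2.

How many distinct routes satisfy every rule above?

7

A right/down-only route from a1 to d4 makes exactly 3 down-moves and 3 right-moves in some order.
With no other constraints that would be C(6,3) = 20 routes.
Subtract routes through each blocked cell (inclusion–exclusion for overlaps): − through b1: 10 − through c2: 9 + through b1&c2: 6 → 7.
That gives 7 routes.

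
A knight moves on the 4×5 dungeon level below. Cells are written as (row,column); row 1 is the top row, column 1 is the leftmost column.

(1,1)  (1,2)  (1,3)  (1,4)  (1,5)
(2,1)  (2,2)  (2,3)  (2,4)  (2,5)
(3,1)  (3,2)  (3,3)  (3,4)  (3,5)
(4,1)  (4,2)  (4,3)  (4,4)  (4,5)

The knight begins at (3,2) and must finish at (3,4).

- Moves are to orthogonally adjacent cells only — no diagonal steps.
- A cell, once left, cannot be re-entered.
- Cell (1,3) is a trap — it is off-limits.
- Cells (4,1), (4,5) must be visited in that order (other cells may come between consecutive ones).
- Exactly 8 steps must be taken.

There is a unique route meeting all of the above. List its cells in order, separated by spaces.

(3,2) (3,1) (4,1) (4,2) (4,3) (4,4) (4,5) (3,5) (3,4)

The waypoints must appear in the order (4,1), (4,5), with no cell reused.
Route from (3,2): left 1 to (3,1), down 1 to (4,1), right 4 to (4,5), up 1 to (3,5), left 1 to (3,4) — 8 moves in all.
Check: order respected ((4,1) at step 2, (4,5) at step 6); 8 moves as required.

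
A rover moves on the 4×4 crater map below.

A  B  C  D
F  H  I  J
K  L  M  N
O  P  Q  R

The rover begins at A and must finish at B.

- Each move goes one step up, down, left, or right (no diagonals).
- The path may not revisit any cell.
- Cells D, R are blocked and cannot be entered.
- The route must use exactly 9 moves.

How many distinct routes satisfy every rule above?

Need simple routes of exactly 9 moves from A to B (Manhattan distance 1, so 4 moves are spent on a detour and 4 undoing it).
Branch systematically from the start, pruning whenever the remaining move budget drops below the Manhattan distance to B or differs from it in parity. Every completion starts via F: 12 (no valid completion starts via B).
That gives 12 routes.

12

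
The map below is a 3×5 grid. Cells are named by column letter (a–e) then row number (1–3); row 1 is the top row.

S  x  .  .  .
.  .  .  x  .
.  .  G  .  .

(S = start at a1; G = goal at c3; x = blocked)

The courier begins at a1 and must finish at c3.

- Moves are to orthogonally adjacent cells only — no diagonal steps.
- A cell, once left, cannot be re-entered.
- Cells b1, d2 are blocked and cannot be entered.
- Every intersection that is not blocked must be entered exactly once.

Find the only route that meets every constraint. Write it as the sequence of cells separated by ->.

a1 -> a2 -> a3 -> b3 -> b2 -> c2 -> c1 -> d1 -> e1 -> e2 -> e3 -> d3 -> c3

Need to visit all 13 open cells exactly once, starting at a1 and ending at c3.
Cell a3 has only two open neighbours (a2 and b3), so the path must pass straight through it: one of those is the cell it's entered from and the other is where it exits.
Route from a1: down 2 to a3, right 1 to b3, up 1 to b2, right 1 to c2, up 1 to c1, right 2 to e1, down 2 to e3, left 2 to c3 — 12 moves in all.
Check: all 13 open cells covered.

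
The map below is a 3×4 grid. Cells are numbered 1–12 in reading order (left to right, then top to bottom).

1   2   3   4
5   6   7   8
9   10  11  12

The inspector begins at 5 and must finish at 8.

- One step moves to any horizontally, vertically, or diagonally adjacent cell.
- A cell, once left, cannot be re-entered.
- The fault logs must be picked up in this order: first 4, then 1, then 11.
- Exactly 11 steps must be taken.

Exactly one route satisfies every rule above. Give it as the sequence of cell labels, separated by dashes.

5 - 9 - 10 - 7 - 4 - 3 - 2 - 1 - 6 - 11 - 12 - 8

The waypoints must appear in the order 4, 1, 11, with no cell reused.
Route from 5: down 1 to 9, right 1 to 10, up-right 2 to 4, left 3 to 1, down-right 2 to 11, right 1 to 12, up 1 to 8 — 11 moves in all.
Check: order respected (4 at step 4, 1 at step 7, 11 at step 9); 11 moves as required.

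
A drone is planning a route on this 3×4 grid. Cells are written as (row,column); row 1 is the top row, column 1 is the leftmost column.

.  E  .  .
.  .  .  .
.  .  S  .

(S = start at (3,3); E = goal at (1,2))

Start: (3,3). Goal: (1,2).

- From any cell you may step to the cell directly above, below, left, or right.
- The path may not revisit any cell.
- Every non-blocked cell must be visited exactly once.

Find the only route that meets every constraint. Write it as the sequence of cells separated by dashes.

(3,3) - (3,4) - (2,4) - (1,4) - (1,3) - (2,3) - (2,2) - (3,2) - (3,1) - (2,1) - (1,1) - (1,2)

Need to visit all 12 open cells exactly once, starting at (3,3) and ending at (1,2).
Route from (3,3): right to (3,4), 2× up (reaching (1,4)), left to (1,3), down to (2,3), left to (2,2), down to (3,2), left to (3,1), 2× up (reaching (1,1)), right to (1,2) — 11 moves in all.
Check: all 12 open cells covered.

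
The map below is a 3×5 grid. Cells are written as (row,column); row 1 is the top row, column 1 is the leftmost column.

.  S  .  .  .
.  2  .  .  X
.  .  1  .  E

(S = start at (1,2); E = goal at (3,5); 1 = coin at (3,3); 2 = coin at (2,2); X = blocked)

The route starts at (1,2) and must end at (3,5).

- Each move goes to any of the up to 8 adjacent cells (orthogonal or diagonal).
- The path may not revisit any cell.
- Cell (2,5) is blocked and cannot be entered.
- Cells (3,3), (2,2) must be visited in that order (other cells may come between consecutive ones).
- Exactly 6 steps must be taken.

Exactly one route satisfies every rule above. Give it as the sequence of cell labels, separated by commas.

(1,2), (2,3), (3,3), (2,2), (1,3), (2,4), (3,5)

The waypoints must appear in the order (3,3), (2,2), with no cell reused.
Route from (1,2): down-right to (2,3), down to (3,3), up-left to (2,2), up-right to (1,3), 2× down-right (reaching (3,5)) — 6 moves in all.
Check: order respected (1 at step 2, 2 at step 3); 6 moves as required.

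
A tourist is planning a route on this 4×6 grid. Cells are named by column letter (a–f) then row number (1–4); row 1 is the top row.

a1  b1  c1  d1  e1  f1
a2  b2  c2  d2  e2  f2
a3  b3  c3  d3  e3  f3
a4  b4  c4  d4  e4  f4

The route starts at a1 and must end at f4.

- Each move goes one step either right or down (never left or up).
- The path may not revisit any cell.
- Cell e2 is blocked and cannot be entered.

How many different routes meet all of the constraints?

41

A right/down-only route from a1 to f4 makes exactly 3 down-moves and 5 right-moves in some order.
With no other constraints that would be C(8,3) = 56 routes.
Subtract routes through each blocked cell (inclusion–exclusion for overlaps): − through e2: 15 → 41.
That gives 41 routes.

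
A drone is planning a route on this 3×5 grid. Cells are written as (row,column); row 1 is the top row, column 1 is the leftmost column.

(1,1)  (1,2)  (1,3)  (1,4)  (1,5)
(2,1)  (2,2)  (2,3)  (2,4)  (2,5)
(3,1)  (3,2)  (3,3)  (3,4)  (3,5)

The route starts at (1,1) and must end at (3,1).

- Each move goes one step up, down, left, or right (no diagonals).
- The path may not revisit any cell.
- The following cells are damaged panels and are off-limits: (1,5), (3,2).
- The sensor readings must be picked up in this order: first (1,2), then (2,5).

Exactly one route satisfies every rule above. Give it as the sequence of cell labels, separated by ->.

(1,1) -> (1,2) -> (1,3) -> (1,4) -> (2,4) -> (2,5) -> (3,5) -> (3,4) -> (3,3) -> (2,3) -> (2,2) -> (2,1) -> (3,1)

The waypoints must appear in the order (1,2), (2,5), with no cell reused.
Route from (1,1): 3× right (reaching (1,4)), down to (2,4), right to (2,5), down to (3,5), 2× left (reaching (3,3)), up to (2,3), 2× left (reaching (2,1)), down to (3,1) — 12 moves in all.
Check: order respected ((1,2) at step 1, (2,5) at step 5).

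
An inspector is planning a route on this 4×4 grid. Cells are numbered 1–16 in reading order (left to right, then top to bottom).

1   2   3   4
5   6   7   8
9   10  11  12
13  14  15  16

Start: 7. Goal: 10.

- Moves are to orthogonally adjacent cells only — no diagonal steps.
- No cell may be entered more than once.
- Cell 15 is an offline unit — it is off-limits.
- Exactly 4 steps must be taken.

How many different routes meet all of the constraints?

3

Need simple routes of exactly 4 moves from 7 to 10 (Manhattan distance 2, so 1 moves are spent on a detour and 1 undoing it).
Enumerating: 7 3 2 6 10 | 7 6 5 9 10 | 7 8 12 11 10.
That gives 3 routes.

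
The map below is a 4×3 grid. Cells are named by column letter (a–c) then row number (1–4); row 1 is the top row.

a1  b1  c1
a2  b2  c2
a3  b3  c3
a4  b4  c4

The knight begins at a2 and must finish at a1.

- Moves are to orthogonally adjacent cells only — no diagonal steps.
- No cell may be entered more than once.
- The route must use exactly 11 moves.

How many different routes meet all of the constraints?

Need simple routes of exactly 11 moves from a2 to a1 (Manhattan distance 1, so 5 moves are spent on a detour and 5 undoing it).
Enumerating: a2 a3 a4 b4 c4 c3 b3 b2 c2 c1 b1 a1 | a2 b2 b3 a3 a4 b4 c4 c3 c2 c1 b1 a1.
That gives 2 routes.

2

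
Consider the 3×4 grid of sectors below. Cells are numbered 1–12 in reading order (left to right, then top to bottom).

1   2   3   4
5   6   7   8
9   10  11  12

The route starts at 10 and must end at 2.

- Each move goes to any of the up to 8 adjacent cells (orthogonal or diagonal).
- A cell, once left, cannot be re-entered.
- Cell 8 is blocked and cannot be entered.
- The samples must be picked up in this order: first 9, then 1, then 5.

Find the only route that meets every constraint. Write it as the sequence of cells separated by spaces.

The waypoints must appear in the order 9, 1, 5, with no cell reused.
Route from 10: left to 9, up-right to 6, up-left to 1, down to 5, up-right to 2 — 5 moves in all.
Check: order respected (9 at step 1, 1 at step 3, 5 at step 4).

10 9 6 1 5 2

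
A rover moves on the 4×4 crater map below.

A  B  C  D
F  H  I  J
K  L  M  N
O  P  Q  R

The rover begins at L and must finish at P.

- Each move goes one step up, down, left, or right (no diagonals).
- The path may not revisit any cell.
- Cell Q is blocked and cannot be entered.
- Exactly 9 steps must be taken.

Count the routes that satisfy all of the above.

5

Need simple routes of exactly 9 moves from L to P (Manhattan distance 1, so 4 moves are spent on a detour and 4 undoing it).
Enumerating: L H I C B A F K O P | L M I C B H F K O P | L M I C B A F K O P | L M I H B A F K O P | L M N J I H F K O P.
That gives 5 routes.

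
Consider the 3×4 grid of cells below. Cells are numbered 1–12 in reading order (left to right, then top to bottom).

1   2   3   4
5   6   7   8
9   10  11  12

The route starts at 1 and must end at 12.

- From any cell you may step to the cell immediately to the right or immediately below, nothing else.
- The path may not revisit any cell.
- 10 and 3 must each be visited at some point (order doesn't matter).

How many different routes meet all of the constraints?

0

A right/down-only route from 1 to 12 makes exactly 2 down-moves and 3 right-moves in some order.
With no other constraints that would be C(5,2) = 10 routes.
10 is below but to the left of 3: going 3 → 10 would need a leftward move and 10 → 3 an upward move, so no right/down-only route can visit both required cells.
No route satisfies every constraint, so the count is 0.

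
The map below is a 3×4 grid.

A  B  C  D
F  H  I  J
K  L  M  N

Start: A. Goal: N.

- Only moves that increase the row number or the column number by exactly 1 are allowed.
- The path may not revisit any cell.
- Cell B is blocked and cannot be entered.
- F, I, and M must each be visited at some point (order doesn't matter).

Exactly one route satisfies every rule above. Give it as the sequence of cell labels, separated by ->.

Moves only go right or down, so the column and row indices never decrease.
Route from A: down to F, 2× right (reaching I), down to M, right to N — 5 moves in all.
Check: all required cells visited.

A -> F -> H -> I -> M -> N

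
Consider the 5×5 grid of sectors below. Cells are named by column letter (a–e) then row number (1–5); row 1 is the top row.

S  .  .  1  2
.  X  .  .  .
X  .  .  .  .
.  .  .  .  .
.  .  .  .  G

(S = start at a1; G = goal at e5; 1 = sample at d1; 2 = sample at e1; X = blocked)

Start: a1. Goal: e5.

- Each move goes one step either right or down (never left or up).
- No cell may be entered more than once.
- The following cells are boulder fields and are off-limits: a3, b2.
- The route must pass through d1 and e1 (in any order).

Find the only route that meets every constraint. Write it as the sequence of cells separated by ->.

a1 -> b1 -> c1 -> d1 -> e1 -> e2 -> e3 -> e4 -> e5

Moves only go right or down, so the column and row indices never decrease.
Route from a1: 4× right (reaching e1), 4× down (reaching e5) — 8 moves in all.
Check: all required cells visited.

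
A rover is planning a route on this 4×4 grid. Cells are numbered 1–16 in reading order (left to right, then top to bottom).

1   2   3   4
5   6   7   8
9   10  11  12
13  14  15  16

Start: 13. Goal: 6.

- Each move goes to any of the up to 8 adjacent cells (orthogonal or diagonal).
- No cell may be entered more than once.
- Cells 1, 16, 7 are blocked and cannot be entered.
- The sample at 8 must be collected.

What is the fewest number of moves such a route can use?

Any route passes through 8 somewhere between 13 and 6. Summing Chebyshev distances along the two legs (13 → 8 → 6) gives a lower bound of 3 + 2 = 5 moves.
A route of 5 moves achieves this: 13 → 10 → 11 → 8 → 3 → 6.
Since 5 matches the lower bound, it is optimal.

5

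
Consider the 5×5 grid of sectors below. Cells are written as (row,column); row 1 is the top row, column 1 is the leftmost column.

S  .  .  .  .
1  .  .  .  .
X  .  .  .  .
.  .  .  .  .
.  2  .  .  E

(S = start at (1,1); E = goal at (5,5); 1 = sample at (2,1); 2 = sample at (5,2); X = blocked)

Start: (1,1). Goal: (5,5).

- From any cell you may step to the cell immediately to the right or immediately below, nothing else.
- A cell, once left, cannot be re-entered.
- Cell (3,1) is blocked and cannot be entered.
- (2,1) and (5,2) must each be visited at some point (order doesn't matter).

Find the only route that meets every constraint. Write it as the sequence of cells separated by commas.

Moves only go right or down, so the column and row indices never decrease.
Route from (1,1): down to (2,1), right to (2,2), 3× down (reaching (5,2)), 3× right (reaching (5,5)) — 8 moves in all.
Check: all required cells visited.

(1,1), (2,1), (2,2), (3,2), (4,2), (5,2), (5,3), (5,4), (5,5)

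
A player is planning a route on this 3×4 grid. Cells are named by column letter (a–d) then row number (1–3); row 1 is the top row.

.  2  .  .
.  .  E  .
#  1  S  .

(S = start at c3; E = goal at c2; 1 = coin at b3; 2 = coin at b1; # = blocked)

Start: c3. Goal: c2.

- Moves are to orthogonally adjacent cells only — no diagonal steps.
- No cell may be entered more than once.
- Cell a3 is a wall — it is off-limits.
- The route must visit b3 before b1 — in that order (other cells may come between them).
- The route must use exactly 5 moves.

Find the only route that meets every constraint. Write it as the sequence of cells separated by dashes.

c3 - b3 - b2 - b1 - c1 - c2

The waypoints must appear in the order b3, b1, with no cell reused.
Route from c3: left 1 to b3, up 2 to b1, right 1 to c1, down 1 to c2 — 5 moves in all.
Check: order respected (1 at step 1, 2 at step 3); 5 moves as required.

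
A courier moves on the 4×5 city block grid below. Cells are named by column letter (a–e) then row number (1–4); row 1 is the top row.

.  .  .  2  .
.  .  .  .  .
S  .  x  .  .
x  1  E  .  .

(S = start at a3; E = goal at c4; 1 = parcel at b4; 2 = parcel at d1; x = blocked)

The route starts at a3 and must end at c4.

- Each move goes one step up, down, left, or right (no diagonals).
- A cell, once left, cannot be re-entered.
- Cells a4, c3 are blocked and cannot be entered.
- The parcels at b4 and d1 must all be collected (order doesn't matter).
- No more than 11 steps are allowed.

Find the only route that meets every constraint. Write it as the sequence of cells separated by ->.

a3 -> a2 -> a1 -> b1 -> c1 -> d1 -> d2 -> c2 -> b2 -> b3 -> b4 -> c4

The budget equals the shortest possible length, so every move has to be on a shortest route through the required cells.
Route from a3: 2× up (reaching a1), 3× right (reaching d1), down to d2, 2× left (reaching b2), 2× down (reaching b4), right to c4 — 11 moves in all.
Check: all required cells visited; 11 ≤ 11 moves.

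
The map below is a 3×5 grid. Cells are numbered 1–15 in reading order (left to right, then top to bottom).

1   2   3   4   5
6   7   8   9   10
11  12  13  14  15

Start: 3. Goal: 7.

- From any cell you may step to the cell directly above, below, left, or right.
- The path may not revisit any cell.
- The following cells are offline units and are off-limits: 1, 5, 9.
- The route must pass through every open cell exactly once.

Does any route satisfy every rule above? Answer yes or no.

Cell 4 has only one open neighbour but is neither the start nor the goal, so a Hamiltonian route would have to both enter and leave it through the same neighbour — impossible without revisiting.

no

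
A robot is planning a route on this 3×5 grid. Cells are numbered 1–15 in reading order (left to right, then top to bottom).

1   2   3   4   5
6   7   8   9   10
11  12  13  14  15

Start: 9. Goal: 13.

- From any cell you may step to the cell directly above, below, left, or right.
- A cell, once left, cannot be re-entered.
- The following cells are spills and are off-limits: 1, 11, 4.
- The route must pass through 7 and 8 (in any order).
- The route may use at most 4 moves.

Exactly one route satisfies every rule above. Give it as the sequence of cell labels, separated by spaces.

The budget equals the shortest possible length, so every move has to be on a shortest route through the required cells.
Route from 9: left 2 to 7, down 1 to 12, right 1 to 13 — 4 moves in all.
Check: all required cells visited; 4 ≤ 4 moves.

9 8 7 12 13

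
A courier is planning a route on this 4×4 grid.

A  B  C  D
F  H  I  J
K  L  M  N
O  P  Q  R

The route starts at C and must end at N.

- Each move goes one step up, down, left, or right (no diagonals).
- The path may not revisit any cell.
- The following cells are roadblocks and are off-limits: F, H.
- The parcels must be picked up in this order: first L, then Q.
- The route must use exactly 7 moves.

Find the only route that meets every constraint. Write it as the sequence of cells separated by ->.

C -> I -> M -> L -> P -> Q -> R -> N

The waypoints must appear in the order L, Q, with no cell reused.
Route from C: down 2 to M, left 1 to L, down 1 to P, right 2 to R, up 1 to N — 7 moves in all.
Check: order respected (L at step 3, Q at step 5); 7 moves as required.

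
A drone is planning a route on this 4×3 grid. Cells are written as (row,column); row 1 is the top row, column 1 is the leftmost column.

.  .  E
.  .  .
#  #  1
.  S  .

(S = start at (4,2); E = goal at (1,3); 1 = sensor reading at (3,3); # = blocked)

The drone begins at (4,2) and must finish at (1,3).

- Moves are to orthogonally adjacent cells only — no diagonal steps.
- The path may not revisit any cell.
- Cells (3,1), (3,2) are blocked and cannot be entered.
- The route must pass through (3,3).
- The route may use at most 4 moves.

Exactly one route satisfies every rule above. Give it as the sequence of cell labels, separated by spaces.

The 4-move cap with required stops at (3,3) leaves no slack for detours.
Route from (4,2): right to (4,3), 3× up (reaching (1,3)) — 4 moves in all.
Check: all required cells visited; 4 ≤ 4 moves.

(4,2) (4,3) (3,3) (2,3) (1,3)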